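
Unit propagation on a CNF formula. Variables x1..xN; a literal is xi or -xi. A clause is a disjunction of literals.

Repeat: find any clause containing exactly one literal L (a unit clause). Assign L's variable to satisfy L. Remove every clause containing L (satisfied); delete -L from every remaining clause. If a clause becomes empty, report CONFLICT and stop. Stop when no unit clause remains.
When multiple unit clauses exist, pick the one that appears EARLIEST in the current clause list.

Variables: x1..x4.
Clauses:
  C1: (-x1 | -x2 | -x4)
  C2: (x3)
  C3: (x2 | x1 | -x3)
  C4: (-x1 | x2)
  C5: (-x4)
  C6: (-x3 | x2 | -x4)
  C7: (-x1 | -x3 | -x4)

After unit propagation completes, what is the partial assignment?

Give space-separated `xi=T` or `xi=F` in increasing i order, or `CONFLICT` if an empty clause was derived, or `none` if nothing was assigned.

Answer: x3=T x4=F

Derivation:
unit clause [3] forces x3=T; simplify:
  drop -3 from [2, 1, -3] -> [2, 1]
  drop -3 from [-3, 2, -4] -> [2, -4]
  drop -3 from [-1, -3, -4] -> [-1, -4]
  satisfied 1 clause(s); 6 remain; assigned so far: [3]
unit clause [-4] forces x4=F; simplify:
  satisfied 4 clause(s); 2 remain; assigned so far: [3, 4]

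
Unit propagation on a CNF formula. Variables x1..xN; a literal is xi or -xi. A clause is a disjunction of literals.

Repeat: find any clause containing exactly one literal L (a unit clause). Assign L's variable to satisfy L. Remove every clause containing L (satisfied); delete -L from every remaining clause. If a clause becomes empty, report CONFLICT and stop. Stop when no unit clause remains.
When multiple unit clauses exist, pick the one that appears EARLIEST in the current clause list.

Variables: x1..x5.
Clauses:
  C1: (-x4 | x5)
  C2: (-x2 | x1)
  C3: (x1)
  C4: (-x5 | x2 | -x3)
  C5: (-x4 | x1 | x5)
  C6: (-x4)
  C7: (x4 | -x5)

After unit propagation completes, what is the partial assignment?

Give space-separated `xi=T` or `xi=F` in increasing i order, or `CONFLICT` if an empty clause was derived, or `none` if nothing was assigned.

unit clause [1] forces x1=T; simplify:
  satisfied 3 clause(s); 4 remain; assigned so far: [1]
unit clause [-4] forces x4=F; simplify:
  drop 4 from [4, -5] -> [-5]
  satisfied 2 clause(s); 2 remain; assigned so far: [1, 4]
unit clause [-5] forces x5=F; simplify:
  satisfied 2 clause(s); 0 remain; assigned so far: [1, 4, 5]

Answer: x1=T x4=F x5=F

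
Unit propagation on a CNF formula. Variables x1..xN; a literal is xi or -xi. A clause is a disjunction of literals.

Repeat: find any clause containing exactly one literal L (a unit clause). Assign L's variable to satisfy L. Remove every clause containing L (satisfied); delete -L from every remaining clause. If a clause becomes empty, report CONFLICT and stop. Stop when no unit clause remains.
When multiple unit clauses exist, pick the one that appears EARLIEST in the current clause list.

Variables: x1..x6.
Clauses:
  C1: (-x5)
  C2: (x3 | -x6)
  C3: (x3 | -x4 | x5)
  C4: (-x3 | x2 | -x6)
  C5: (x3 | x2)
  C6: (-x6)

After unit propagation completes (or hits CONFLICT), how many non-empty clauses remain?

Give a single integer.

unit clause [-5] forces x5=F; simplify:
  drop 5 from [3, -4, 5] -> [3, -4]
  satisfied 1 clause(s); 5 remain; assigned so far: [5]
unit clause [-6] forces x6=F; simplify:
  satisfied 3 clause(s); 2 remain; assigned so far: [5, 6]

Answer: 2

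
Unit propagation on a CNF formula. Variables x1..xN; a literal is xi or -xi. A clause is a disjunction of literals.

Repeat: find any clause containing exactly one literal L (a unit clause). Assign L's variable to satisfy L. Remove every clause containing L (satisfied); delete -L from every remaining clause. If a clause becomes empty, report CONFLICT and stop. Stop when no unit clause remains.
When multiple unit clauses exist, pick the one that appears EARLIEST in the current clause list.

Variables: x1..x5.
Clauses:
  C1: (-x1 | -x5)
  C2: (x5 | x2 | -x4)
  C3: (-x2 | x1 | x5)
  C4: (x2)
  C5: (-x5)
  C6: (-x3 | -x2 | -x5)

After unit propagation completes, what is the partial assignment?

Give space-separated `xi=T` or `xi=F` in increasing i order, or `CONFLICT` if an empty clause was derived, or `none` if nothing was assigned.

Answer: x1=T x2=T x5=F

Derivation:
unit clause [2] forces x2=T; simplify:
  drop -2 from [-2, 1, 5] -> [1, 5]
  drop -2 from [-3, -2, -5] -> [-3, -5]
  satisfied 2 clause(s); 4 remain; assigned so far: [2]
unit clause [-5] forces x5=F; simplify:
  drop 5 from [1, 5] -> [1]
  satisfied 3 clause(s); 1 remain; assigned so far: [2, 5]
unit clause [1] forces x1=T; simplify:
  satisfied 1 clause(s); 0 remain; assigned so far: [1, 2, 5]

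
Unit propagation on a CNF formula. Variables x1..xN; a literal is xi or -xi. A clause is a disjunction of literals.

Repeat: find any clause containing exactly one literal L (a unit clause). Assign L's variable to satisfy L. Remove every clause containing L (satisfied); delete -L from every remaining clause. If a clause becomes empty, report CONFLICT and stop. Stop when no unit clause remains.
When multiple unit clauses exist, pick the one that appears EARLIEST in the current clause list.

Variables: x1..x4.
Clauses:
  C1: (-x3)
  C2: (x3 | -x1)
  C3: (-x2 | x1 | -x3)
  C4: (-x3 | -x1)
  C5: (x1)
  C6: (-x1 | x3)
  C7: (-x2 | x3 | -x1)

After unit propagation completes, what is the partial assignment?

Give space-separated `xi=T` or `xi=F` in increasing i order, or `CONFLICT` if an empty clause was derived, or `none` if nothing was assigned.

unit clause [-3] forces x3=F; simplify:
  drop 3 from [3, -1] -> [-1]
  drop 3 from [-1, 3] -> [-1]
  drop 3 from [-2, 3, -1] -> [-2, -1]
  satisfied 3 clause(s); 4 remain; assigned so far: [3]
unit clause [-1] forces x1=F; simplify:
  drop 1 from [1] -> [] (empty!)
  satisfied 3 clause(s); 1 remain; assigned so far: [1, 3]
CONFLICT (empty clause)

Answer: CONFLICT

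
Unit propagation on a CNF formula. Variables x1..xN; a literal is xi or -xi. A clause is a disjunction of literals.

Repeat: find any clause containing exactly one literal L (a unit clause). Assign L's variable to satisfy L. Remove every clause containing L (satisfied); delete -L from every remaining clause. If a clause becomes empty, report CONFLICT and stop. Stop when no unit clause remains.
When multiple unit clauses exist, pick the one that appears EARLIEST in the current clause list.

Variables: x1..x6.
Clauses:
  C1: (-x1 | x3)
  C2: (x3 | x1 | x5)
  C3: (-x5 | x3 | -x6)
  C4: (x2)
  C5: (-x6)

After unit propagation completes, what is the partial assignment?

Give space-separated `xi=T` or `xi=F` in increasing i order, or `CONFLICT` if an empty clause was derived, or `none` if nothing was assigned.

Answer: x2=T x6=F

Derivation:
unit clause [2] forces x2=T; simplify:
  satisfied 1 clause(s); 4 remain; assigned so far: [2]
unit clause [-6] forces x6=F; simplify:
  satisfied 2 clause(s); 2 remain; assigned so far: [2, 6]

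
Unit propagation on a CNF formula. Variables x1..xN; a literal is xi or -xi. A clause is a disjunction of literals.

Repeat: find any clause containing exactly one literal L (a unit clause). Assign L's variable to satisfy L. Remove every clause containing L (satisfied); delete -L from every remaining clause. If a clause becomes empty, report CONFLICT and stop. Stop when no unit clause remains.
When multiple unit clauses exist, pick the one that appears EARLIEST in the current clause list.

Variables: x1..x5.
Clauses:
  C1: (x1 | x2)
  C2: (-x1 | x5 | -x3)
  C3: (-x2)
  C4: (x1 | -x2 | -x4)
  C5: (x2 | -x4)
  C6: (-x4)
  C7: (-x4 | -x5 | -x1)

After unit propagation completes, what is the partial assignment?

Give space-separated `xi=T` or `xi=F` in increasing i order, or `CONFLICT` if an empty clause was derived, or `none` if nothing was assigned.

unit clause [-2] forces x2=F; simplify:
  drop 2 from [1, 2] -> [1]
  drop 2 from [2, -4] -> [-4]
  satisfied 2 clause(s); 5 remain; assigned so far: [2]
unit clause [1] forces x1=T; simplify:
  drop -1 from [-1, 5, -3] -> [5, -3]
  drop -1 from [-4, -5, -1] -> [-4, -5]
  satisfied 1 clause(s); 4 remain; assigned so far: [1, 2]
unit clause [-4] forces x4=F; simplify:
  satisfied 3 clause(s); 1 remain; assigned so far: [1, 2, 4]

Answer: x1=T x2=F x4=F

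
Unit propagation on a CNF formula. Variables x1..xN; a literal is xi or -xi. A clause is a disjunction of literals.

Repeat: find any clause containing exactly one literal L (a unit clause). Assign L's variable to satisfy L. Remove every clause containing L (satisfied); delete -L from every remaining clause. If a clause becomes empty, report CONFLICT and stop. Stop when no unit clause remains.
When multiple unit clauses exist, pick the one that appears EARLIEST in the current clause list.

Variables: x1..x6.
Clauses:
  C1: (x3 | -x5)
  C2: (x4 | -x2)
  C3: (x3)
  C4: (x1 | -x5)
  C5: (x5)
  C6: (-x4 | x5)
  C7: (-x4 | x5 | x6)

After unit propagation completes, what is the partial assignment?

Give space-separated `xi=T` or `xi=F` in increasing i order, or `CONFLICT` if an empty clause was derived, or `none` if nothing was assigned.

unit clause [3] forces x3=T; simplify:
  satisfied 2 clause(s); 5 remain; assigned so far: [3]
unit clause [5] forces x5=T; simplify:
  drop -5 from [1, -5] -> [1]
  satisfied 3 clause(s); 2 remain; assigned so far: [3, 5]
unit clause [1] forces x1=T; simplify:
  satisfied 1 clause(s); 1 remain; assigned so far: [1, 3, 5]

Answer: x1=T x3=T x5=T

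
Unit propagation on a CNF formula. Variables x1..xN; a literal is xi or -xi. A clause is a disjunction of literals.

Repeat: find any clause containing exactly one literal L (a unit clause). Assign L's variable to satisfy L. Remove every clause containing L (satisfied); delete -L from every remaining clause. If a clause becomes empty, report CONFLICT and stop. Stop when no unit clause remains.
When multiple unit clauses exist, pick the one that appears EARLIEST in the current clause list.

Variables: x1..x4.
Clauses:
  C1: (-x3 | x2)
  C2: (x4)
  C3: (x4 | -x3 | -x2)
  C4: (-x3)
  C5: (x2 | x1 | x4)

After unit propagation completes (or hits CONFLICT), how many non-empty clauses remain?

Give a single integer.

Answer: 0

Derivation:
unit clause [4] forces x4=T; simplify:
  satisfied 3 clause(s); 2 remain; assigned so far: [4]
unit clause [-3] forces x3=F; simplify:
  satisfied 2 clause(s); 0 remain; assigned so far: [3, 4]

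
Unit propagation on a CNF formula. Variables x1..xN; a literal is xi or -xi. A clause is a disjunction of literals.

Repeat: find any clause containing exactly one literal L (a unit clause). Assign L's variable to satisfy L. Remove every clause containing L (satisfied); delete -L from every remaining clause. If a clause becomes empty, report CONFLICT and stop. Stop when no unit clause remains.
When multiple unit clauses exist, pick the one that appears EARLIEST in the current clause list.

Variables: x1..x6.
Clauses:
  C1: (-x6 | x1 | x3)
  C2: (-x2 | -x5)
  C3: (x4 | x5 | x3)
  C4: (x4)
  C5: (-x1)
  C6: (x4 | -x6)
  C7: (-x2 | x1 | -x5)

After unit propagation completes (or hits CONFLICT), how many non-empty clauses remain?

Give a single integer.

unit clause [4] forces x4=T; simplify:
  satisfied 3 clause(s); 4 remain; assigned so far: [4]
unit clause [-1] forces x1=F; simplify:
  drop 1 from [-6, 1, 3] -> [-6, 3]
  drop 1 from [-2, 1, -5] -> [-2, -5]
  satisfied 1 clause(s); 3 remain; assigned so far: [1, 4]

Answer: 3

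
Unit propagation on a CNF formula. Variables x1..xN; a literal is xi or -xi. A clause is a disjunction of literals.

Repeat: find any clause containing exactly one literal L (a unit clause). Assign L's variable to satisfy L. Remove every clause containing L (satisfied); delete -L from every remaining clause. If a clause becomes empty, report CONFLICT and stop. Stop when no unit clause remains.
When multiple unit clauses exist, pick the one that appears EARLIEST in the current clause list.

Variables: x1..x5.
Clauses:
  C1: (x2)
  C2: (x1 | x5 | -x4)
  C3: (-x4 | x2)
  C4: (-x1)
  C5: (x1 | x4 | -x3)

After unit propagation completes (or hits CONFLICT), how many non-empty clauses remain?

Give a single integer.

Answer: 2

Derivation:
unit clause [2] forces x2=T; simplify:
  satisfied 2 clause(s); 3 remain; assigned so far: [2]
unit clause [-1] forces x1=F; simplify:
  drop 1 from [1, 5, -4] -> [5, -4]
  drop 1 from [1, 4, -3] -> [4, -3]
  satisfied 1 clause(s); 2 remain; assigned so far: [1, 2]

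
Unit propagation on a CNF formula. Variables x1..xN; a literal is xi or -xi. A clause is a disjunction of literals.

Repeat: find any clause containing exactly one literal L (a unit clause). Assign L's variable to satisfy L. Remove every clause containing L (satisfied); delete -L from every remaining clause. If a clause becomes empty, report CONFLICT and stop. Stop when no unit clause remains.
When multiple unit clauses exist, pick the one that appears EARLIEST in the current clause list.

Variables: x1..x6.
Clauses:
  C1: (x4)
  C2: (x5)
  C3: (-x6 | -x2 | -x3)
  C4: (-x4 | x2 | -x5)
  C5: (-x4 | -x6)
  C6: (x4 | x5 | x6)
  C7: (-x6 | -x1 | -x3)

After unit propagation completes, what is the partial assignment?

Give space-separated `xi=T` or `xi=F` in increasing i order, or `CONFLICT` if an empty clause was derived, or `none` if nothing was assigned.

Answer: x2=T x4=T x5=T x6=F

Derivation:
unit clause [4] forces x4=T; simplify:
  drop -4 from [-4, 2, -5] -> [2, -5]
  drop -4 from [-4, -6] -> [-6]
  satisfied 2 clause(s); 5 remain; assigned so far: [4]
unit clause [5] forces x5=T; simplify:
  drop -5 from [2, -5] -> [2]
  satisfied 1 clause(s); 4 remain; assigned so far: [4, 5]
unit clause [2] forces x2=T; simplify:
  drop -2 from [-6, -2, -3] -> [-6, -3]
  satisfied 1 clause(s); 3 remain; assigned so far: [2, 4, 5]
unit clause [-6] forces x6=F; simplify:
  satisfied 3 clause(s); 0 remain; assigned so far: [2, 4, 5, 6]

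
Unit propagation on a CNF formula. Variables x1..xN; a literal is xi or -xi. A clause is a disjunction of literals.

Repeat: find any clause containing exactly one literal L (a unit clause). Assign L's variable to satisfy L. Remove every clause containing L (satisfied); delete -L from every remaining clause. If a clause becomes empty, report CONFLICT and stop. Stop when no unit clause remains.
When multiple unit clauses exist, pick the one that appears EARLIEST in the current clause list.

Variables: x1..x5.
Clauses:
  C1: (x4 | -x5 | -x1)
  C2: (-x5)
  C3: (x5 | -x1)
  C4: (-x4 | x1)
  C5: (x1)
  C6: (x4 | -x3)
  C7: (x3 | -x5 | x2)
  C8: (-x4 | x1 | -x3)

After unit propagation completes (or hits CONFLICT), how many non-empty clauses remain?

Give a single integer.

Answer: 3

Derivation:
unit clause [-5] forces x5=F; simplify:
  drop 5 from [5, -1] -> [-1]
  satisfied 3 clause(s); 5 remain; assigned so far: [5]
unit clause [-1] forces x1=F; simplify:
  drop 1 from [-4, 1] -> [-4]
  drop 1 from [1] -> [] (empty!)
  drop 1 from [-4, 1, -3] -> [-4, -3]
  satisfied 1 clause(s); 4 remain; assigned so far: [1, 5]
CONFLICT (empty clause)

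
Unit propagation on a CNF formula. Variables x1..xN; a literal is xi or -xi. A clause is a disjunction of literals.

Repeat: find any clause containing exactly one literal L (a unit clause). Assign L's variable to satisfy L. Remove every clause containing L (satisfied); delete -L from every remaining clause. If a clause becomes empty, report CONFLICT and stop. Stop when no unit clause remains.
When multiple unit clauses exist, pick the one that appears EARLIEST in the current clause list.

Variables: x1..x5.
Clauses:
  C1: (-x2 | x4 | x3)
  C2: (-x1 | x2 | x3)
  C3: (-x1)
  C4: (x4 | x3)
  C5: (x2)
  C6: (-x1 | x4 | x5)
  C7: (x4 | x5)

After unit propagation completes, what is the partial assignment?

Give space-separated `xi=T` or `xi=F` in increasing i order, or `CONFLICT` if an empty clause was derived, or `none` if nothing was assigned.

unit clause [-1] forces x1=F; simplify:
  satisfied 3 clause(s); 4 remain; assigned so far: [1]
unit clause [2] forces x2=T; simplify:
  drop -2 from [-2, 4, 3] -> [4, 3]
  satisfied 1 clause(s); 3 remain; assigned so far: [1, 2]

Answer: x1=F x2=T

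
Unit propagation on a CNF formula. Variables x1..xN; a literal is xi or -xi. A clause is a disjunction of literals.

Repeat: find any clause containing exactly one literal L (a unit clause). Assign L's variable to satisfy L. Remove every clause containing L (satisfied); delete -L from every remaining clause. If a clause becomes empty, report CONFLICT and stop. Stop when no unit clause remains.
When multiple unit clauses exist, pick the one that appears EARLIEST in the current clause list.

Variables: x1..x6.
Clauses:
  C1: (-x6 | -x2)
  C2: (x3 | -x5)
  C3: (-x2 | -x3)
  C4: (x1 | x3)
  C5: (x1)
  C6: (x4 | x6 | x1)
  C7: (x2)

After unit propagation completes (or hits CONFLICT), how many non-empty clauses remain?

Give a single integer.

unit clause [1] forces x1=T; simplify:
  satisfied 3 clause(s); 4 remain; assigned so far: [1]
unit clause [2] forces x2=T; simplify:
  drop -2 from [-6, -2] -> [-6]
  drop -2 from [-2, -3] -> [-3]
  satisfied 1 clause(s); 3 remain; assigned so far: [1, 2]
unit clause [-6] forces x6=F; simplify:
  satisfied 1 clause(s); 2 remain; assigned so far: [1, 2, 6]
unit clause [-3] forces x3=F; simplify:
  drop 3 from [3, -5] -> [-5]
  satisfied 1 clause(s); 1 remain; assigned so far: [1, 2, 3, 6]
unit clause [-5] forces x5=F; simplify:
  satisfied 1 clause(s); 0 remain; assigned so far: [1, 2, 3, 5, 6]

Answer: 0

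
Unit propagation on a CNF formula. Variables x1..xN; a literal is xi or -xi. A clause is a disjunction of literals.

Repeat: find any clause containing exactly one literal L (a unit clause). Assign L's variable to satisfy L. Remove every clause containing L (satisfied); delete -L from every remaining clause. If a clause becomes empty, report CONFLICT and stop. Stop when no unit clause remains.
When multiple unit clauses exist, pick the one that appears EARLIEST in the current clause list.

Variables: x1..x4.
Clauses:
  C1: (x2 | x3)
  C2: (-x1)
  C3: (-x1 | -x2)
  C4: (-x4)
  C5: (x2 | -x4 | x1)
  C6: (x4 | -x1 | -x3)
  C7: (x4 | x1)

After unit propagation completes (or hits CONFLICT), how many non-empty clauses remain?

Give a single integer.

unit clause [-1] forces x1=F; simplify:
  drop 1 from [2, -4, 1] -> [2, -4]
  drop 1 from [4, 1] -> [4]
  satisfied 3 clause(s); 4 remain; assigned so far: [1]
unit clause [-4] forces x4=F; simplify:
  drop 4 from [4] -> [] (empty!)
  satisfied 2 clause(s); 2 remain; assigned so far: [1, 4]
CONFLICT (empty clause)

Answer: 1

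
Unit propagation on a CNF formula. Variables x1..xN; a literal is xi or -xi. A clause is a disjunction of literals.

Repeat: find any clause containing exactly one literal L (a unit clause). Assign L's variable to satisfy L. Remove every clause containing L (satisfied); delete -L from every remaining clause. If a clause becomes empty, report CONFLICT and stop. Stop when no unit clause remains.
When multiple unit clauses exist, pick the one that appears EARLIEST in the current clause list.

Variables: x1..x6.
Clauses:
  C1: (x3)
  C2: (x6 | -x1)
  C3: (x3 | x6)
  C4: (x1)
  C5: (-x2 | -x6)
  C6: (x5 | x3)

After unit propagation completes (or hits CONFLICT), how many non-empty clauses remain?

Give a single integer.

unit clause [3] forces x3=T; simplify:
  satisfied 3 clause(s); 3 remain; assigned so far: [3]
unit clause [1] forces x1=T; simplify:
  drop -1 from [6, -1] -> [6]
  satisfied 1 clause(s); 2 remain; assigned so far: [1, 3]
unit clause [6] forces x6=T; simplify:
  drop -6 from [-2, -6] -> [-2]
  satisfied 1 clause(s); 1 remain; assigned so far: [1, 3, 6]
unit clause [-2] forces x2=F; simplify:
  satisfied 1 clause(s); 0 remain; assigned so far: [1, 2, 3, 6]

Answer: 0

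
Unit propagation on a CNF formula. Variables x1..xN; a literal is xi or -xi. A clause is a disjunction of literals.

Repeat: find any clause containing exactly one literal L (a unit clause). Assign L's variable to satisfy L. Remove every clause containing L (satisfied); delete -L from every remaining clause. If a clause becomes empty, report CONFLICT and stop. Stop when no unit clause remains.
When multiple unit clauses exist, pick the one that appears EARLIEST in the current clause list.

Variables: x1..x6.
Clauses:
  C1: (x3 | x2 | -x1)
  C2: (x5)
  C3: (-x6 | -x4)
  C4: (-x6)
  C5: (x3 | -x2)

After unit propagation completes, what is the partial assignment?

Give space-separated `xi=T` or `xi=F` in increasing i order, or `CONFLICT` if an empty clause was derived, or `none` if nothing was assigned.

Answer: x5=T x6=F

Derivation:
unit clause [5] forces x5=T; simplify:
  satisfied 1 clause(s); 4 remain; assigned so far: [5]
unit clause [-6] forces x6=F; simplify:
  satisfied 2 clause(s); 2 remain; assigned so far: [5, 6]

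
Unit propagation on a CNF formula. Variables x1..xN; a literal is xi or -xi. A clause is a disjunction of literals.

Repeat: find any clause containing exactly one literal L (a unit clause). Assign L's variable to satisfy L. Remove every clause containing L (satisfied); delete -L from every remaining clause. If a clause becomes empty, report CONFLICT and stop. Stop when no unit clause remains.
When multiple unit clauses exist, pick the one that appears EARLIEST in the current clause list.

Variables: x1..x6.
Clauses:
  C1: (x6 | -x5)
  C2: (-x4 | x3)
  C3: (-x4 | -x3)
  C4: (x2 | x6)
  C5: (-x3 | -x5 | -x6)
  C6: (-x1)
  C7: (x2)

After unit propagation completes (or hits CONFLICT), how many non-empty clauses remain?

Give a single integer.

unit clause [-1] forces x1=F; simplify:
  satisfied 1 clause(s); 6 remain; assigned so far: [1]
unit clause [2] forces x2=T; simplify:
  satisfied 2 clause(s); 4 remain; assigned so far: [1, 2]

Answer: 4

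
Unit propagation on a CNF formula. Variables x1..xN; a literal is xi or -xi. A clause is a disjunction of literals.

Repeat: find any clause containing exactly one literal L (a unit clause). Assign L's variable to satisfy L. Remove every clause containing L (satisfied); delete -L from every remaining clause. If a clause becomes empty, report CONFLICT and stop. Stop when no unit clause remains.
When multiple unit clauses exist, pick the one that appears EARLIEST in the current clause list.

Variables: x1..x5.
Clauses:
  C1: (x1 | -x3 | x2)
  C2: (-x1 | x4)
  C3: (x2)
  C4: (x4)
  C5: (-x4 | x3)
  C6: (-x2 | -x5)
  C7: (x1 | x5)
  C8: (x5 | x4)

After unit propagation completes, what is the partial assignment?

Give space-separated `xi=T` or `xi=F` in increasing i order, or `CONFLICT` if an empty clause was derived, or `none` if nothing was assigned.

Answer: x1=T x2=T x3=T x4=T x5=F

Derivation:
unit clause [2] forces x2=T; simplify:
  drop -2 from [-2, -5] -> [-5]
  satisfied 2 clause(s); 6 remain; assigned so far: [2]
unit clause [4] forces x4=T; simplify:
  drop -4 from [-4, 3] -> [3]
  satisfied 3 clause(s); 3 remain; assigned so far: [2, 4]
unit clause [3] forces x3=T; simplify:
  satisfied 1 clause(s); 2 remain; assigned so far: [2, 3, 4]
unit clause [-5] forces x5=F; simplify:
  drop 5 from [1, 5] -> [1]
  satisfied 1 clause(s); 1 remain; assigned so far: [2, 3, 4, 5]
unit clause [1] forces x1=T; simplify:
  satisfied 1 clause(s); 0 remain; assigned so far: [1, 2, 3, 4, 5]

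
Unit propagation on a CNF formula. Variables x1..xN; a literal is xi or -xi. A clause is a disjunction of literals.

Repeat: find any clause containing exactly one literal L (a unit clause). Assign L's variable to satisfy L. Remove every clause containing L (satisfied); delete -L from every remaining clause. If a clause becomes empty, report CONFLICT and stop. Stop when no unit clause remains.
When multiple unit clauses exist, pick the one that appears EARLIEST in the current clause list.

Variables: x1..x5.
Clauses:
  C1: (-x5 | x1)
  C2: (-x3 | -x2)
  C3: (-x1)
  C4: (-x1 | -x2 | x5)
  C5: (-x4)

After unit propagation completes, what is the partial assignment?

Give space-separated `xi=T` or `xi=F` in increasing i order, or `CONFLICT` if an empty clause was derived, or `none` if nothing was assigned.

Answer: x1=F x4=F x5=F

Derivation:
unit clause [-1] forces x1=F; simplify:
  drop 1 from [-5, 1] -> [-5]
  satisfied 2 clause(s); 3 remain; assigned so far: [1]
unit clause [-5] forces x5=F; simplify:
  satisfied 1 clause(s); 2 remain; assigned so far: [1, 5]
unit clause [-4] forces x4=F; simplify:
  satisfied 1 clause(s); 1 remain; assigned so far: [1, 4, 5]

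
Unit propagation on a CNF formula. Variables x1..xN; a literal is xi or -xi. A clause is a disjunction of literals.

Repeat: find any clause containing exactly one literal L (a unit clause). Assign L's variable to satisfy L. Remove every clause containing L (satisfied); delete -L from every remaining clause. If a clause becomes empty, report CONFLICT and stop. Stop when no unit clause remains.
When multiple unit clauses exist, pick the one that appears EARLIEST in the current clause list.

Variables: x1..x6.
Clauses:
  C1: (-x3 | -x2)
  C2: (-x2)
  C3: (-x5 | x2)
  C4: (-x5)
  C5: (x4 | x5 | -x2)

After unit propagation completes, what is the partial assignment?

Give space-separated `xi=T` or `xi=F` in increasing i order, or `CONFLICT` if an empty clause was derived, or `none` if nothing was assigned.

unit clause [-2] forces x2=F; simplify:
  drop 2 from [-5, 2] -> [-5]
  satisfied 3 clause(s); 2 remain; assigned so far: [2]
unit clause [-5] forces x5=F; simplify:
  satisfied 2 clause(s); 0 remain; assigned so far: [2, 5]

Answer: x2=F x5=F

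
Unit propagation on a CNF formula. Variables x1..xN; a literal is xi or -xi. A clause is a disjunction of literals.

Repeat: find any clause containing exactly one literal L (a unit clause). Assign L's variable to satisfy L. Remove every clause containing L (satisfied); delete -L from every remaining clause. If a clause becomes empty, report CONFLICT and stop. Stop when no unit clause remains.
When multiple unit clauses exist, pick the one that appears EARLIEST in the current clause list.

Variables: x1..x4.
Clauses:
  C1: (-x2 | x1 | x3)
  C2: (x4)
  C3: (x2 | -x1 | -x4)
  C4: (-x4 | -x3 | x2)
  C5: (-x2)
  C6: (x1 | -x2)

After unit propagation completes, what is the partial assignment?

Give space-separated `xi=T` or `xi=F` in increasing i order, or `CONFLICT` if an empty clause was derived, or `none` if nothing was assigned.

Answer: x1=F x2=F x3=F x4=T

Derivation:
unit clause [4] forces x4=T; simplify:
  drop -4 from [2, -1, -4] -> [2, -1]
  drop -4 from [-4, -3, 2] -> [-3, 2]
  satisfied 1 clause(s); 5 remain; assigned so far: [4]
unit clause [-2] forces x2=F; simplify:
  drop 2 from [2, -1] -> [-1]
  drop 2 from [-3, 2] -> [-3]
  satisfied 3 clause(s); 2 remain; assigned so far: [2, 4]
unit clause [-1] forces x1=F; simplify:
  satisfied 1 clause(s); 1 remain; assigned so far: [1, 2, 4]
unit clause [-3] forces x3=F; simplify:
  satisfied 1 clause(s); 0 remain; assigned so far: [1, 2, 3, 4]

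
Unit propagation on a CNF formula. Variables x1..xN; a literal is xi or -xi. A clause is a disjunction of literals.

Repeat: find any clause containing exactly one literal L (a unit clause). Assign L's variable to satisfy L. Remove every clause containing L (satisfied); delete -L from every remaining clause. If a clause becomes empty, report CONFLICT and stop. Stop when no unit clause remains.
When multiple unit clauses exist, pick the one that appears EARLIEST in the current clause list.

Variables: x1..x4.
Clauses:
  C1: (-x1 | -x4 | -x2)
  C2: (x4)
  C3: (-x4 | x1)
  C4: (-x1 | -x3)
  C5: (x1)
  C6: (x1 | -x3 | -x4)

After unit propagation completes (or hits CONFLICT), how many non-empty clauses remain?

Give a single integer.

Answer: 0

Derivation:
unit clause [4] forces x4=T; simplify:
  drop -4 from [-1, -4, -2] -> [-1, -2]
  drop -4 from [-4, 1] -> [1]
  drop -4 from [1, -3, -4] -> [1, -3]
  satisfied 1 clause(s); 5 remain; assigned so far: [4]
unit clause [1] forces x1=T; simplify:
  drop -1 from [-1, -2] -> [-2]
  drop -1 from [-1, -3] -> [-3]
  satisfied 3 clause(s); 2 remain; assigned so far: [1, 4]
unit clause [-2] forces x2=F; simplify:
  satisfied 1 clause(s); 1 remain; assigned so far: [1, 2, 4]
unit clause [-3] forces x3=F; simplify:
  satisfied 1 clause(s); 0 remain; assigned so far: [1, 2, 3, 4]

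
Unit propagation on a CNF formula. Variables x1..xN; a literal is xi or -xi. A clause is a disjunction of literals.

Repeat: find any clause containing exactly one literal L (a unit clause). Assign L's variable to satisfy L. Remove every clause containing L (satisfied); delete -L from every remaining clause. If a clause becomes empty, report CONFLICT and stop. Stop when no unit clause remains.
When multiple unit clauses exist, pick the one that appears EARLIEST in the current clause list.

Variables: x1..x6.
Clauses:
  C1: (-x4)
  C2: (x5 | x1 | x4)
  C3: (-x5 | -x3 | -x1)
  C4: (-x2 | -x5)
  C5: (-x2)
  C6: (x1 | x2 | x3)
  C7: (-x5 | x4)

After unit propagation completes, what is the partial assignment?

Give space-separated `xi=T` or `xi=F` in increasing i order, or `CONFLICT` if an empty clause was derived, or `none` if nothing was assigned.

Answer: x1=T x2=F x4=F x5=F

Derivation:
unit clause [-4] forces x4=F; simplify:
  drop 4 from [5, 1, 4] -> [5, 1]
  drop 4 from [-5, 4] -> [-5]
  satisfied 1 clause(s); 6 remain; assigned so far: [4]
unit clause [-2] forces x2=F; simplify:
  drop 2 from [1, 2, 3] -> [1, 3]
  satisfied 2 clause(s); 4 remain; assigned so far: [2, 4]
unit clause [-5] forces x5=F; simplify:
  drop 5 from [5, 1] -> [1]
  satisfied 2 clause(s); 2 remain; assigned so far: [2, 4, 5]
unit clause [1] forces x1=T; simplify:
  satisfied 2 clause(s); 0 remain; assigned so far: [1, 2, 4, 5]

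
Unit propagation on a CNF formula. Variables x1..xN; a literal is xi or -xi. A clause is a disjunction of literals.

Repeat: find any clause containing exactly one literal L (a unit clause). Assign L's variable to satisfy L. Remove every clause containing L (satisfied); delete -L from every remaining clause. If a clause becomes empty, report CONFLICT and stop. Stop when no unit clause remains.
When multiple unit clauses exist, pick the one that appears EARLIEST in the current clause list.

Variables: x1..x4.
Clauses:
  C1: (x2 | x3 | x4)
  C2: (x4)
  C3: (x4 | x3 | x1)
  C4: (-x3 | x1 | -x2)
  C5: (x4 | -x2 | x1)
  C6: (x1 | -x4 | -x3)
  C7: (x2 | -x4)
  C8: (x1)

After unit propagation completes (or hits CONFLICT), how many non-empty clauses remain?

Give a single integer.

unit clause [4] forces x4=T; simplify:
  drop -4 from [1, -4, -3] -> [1, -3]
  drop -4 from [2, -4] -> [2]
  satisfied 4 clause(s); 4 remain; assigned so far: [4]
unit clause [2] forces x2=T; simplify:
  drop -2 from [-3, 1, -2] -> [-3, 1]
  satisfied 1 clause(s); 3 remain; assigned so far: [2, 4]
unit clause [1] forces x1=T; simplify:
  satisfied 3 clause(s); 0 remain; assigned so far: [1, 2, 4]

Answer: 0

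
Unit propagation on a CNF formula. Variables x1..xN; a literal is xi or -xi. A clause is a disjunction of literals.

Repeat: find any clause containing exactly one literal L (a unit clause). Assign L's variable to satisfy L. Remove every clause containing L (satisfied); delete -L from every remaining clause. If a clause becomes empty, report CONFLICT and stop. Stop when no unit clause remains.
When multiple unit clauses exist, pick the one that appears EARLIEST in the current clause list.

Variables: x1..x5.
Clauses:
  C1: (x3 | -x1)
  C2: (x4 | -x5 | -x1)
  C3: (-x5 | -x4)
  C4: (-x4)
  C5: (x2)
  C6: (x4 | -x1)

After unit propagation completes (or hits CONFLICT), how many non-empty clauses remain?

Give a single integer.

unit clause [-4] forces x4=F; simplify:
  drop 4 from [4, -5, -1] -> [-5, -1]
  drop 4 from [4, -1] -> [-1]
  satisfied 2 clause(s); 4 remain; assigned so far: [4]
unit clause [2] forces x2=T; simplify:
  satisfied 1 clause(s); 3 remain; assigned so far: [2, 4]
unit clause [-1] forces x1=F; simplify:
  satisfied 3 clause(s); 0 remain; assigned so far: [1, 2, 4]

Answer: 0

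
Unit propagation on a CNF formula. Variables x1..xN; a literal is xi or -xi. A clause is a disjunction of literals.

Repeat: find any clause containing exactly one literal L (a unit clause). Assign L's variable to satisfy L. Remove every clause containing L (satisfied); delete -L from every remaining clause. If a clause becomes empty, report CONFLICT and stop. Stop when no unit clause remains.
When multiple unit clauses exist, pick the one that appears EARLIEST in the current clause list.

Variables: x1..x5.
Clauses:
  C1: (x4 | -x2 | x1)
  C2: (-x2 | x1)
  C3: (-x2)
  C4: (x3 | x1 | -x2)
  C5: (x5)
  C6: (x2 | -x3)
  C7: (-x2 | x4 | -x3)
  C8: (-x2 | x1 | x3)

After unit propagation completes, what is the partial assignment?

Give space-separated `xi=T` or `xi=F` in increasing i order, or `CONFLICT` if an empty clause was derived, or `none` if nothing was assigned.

Answer: x2=F x3=F x5=T

Derivation:
unit clause [-2] forces x2=F; simplify:
  drop 2 from [2, -3] -> [-3]
  satisfied 6 clause(s); 2 remain; assigned so far: [2]
unit clause [5] forces x5=T; simplify:
  satisfied 1 clause(s); 1 remain; assigned so far: [2, 5]
unit clause [-3] forces x3=F; simplify:
  satisfied 1 clause(s); 0 remain; assigned so far: [2, 3, 5]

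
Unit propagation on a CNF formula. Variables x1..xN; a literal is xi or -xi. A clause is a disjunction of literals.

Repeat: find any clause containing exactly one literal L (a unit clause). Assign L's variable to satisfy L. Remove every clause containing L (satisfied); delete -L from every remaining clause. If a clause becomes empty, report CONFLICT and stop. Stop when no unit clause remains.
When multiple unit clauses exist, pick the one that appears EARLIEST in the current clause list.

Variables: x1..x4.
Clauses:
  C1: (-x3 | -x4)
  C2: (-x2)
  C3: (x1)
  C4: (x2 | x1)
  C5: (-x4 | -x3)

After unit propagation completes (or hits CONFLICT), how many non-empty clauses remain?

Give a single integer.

Answer: 2

Derivation:
unit clause [-2] forces x2=F; simplify:
  drop 2 from [2, 1] -> [1]
  satisfied 1 clause(s); 4 remain; assigned so far: [2]
unit clause [1] forces x1=T; simplify:
  satisfied 2 clause(s); 2 remain; assigned so far: [1, 2]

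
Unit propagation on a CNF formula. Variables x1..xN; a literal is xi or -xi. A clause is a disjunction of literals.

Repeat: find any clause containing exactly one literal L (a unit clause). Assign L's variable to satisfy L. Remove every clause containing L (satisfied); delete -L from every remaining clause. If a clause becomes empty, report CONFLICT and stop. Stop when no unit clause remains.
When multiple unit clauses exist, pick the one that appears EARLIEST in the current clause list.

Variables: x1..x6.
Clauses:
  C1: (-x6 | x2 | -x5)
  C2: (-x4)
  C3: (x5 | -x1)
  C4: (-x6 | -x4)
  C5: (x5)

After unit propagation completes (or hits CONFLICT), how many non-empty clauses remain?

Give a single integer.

unit clause [-4] forces x4=F; simplify:
  satisfied 2 clause(s); 3 remain; assigned so far: [4]
unit clause [5] forces x5=T; simplify:
  drop -5 from [-6, 2, -5] -> [-6, 2]
  satisfied 2 clause(s); 1 remain; assigned so far: [4, 5]

Answer: 1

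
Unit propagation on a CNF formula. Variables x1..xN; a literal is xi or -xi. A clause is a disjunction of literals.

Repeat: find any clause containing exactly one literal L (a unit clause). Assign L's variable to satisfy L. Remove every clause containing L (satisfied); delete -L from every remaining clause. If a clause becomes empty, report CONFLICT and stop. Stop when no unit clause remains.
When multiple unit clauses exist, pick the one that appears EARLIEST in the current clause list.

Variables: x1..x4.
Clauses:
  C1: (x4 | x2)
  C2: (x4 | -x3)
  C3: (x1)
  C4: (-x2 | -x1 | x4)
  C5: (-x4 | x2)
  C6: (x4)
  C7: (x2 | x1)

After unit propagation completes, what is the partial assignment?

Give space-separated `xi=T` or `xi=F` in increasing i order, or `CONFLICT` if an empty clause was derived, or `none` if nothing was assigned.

Answer: x1=T x2=T x4=T

Derivation:
unit clause [1] forces x1=T; simplify:
  drop -1 from [-2, -1, 4] -> [-2, 4]
  satisfied 2 clause(s); 5 remain; assigned so far: [1]
unit clause [4] forces x4=T; simplify:
  drop -4 from [-4, 2] -> [2]
  satisfied 4 clause(s); 1 remain; assigned so far: [1, 4]
unit clause [2] forces x2=T; simplify:
  satisfied 1 clause(s); 0 remain; assigned so far: [1, 2, 4]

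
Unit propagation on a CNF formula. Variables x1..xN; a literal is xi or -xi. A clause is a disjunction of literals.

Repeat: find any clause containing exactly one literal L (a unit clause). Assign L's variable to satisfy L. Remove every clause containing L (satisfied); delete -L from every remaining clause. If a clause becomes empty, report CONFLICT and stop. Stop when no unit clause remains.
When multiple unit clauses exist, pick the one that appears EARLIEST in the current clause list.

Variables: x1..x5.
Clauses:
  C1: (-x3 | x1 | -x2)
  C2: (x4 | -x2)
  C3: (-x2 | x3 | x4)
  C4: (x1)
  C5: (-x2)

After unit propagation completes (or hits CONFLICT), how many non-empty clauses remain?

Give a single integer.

Answer: 0

Derivation:
unit clause [1] forces x1=T; simplify:
  satisfied 2 clause(s); 3 remain; assigned so far: [1]
unit clause [-2] forces x2=F; simplify:
  satisfied 3 clause(s); 0 remain; assigned so far: [1, 2]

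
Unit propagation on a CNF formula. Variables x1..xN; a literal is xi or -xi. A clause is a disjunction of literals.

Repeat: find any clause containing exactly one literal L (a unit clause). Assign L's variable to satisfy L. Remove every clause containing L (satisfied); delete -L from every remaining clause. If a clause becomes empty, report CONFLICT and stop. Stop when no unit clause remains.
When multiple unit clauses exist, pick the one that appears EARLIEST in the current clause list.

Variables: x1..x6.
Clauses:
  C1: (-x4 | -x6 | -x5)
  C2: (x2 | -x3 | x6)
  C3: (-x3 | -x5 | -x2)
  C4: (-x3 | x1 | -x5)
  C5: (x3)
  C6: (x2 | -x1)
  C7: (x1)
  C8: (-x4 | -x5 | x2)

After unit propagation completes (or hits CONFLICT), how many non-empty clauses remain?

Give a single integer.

Answer: 0

Derivation:
unit clause [3] forces x3=T; simplify:
  drop -3 from [2, -3, 6] -> [2, 6]
  drop -3 from [-3, -5, -2] -> [-5, -2]
  drop -3 from [-3, 1, -5] -> [1, -5]
  satisfied 1 clause(s); 7 remain; assigned so far: [3]
unit clause [1] forces x1=T; simplify:
  drop -1 from [2, -1] -> [2]
  satisfied 2 clause(s); 5 remain; assigned so far: [1, 3]
unit clause [2] forces x2=T; simplify:
  drop -2 from [-5, -2] -> [-5]
  satisfied 3 clause(s); 2 remain; assigned so far: [1, 2, 3]
unit clause [-5] forces x5=F; simplify:
  satisfied 2 clause(s); 0 remain; assigned so far: [1, 2, 3, 5]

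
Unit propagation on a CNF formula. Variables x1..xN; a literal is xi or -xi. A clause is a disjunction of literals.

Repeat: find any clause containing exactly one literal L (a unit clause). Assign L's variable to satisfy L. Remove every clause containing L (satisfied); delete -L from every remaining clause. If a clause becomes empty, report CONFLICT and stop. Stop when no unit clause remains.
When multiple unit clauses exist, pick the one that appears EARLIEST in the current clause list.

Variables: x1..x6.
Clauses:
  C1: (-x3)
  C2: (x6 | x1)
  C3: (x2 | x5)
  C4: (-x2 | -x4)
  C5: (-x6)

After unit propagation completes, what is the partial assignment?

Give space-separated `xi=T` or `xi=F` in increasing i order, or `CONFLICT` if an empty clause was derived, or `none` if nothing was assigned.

Answer: x1=T x3=F x6=F

Derivation:
unit clause [-3] forces x3=F; simplify:
  satisfied 1 clause(s); 4 remain; assigned so far: [3]
unit clause [-6] forces x6=F; simplify:
  drop 6 from [6, 1] -> [1]
  satisfied 1 clause(s); 3 remain; assigned so far: [3, 6]
unit clause [1] forces x1=T; simplify:
  satisfied 1 clause(s); 2 remain; assigned so far: [1, 3, 6]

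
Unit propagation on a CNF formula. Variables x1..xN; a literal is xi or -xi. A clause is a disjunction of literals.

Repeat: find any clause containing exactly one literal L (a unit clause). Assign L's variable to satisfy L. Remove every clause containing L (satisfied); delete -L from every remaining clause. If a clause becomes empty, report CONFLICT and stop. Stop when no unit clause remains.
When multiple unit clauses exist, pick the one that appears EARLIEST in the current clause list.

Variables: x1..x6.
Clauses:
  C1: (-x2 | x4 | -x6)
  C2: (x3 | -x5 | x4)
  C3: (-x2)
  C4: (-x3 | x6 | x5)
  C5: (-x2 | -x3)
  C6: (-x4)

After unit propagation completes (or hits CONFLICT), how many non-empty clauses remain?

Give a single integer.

Answer: 2

Derivation:
unit clause [-2] forces x2=F; simplify:
  satisfied 3 clause(s); 3 remain; assigned so far: [2]
unit clause [-4] forces x4=F; simplify:
  drop 4 from [3, -5, 4] -> [3, -5]
  satisfied 1 clause(s); 2 remain; assigned so far: [2, 4]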